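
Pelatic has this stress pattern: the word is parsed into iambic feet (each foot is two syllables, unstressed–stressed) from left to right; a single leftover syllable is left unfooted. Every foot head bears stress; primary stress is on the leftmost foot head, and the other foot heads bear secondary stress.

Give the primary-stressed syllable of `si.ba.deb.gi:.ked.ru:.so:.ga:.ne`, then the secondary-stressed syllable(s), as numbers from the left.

primary 2, secondary 4, 6, 8

Parse left to right into iambic (σˈσ) feet: (si.ˈba) (deb.ˈgi:) (ked.ˈru:) (so:.ˈga:) ne. Syllable 9 is left unfooted.
Foot heads (stressed positions): 2, 4, 6, 8.
End Rule Leftmost: primary stress on the leftmost head = syllable 2.
Secondary stress on 4, 6, 8: si.ˈba.deb.ˌgi:.ked.ˌru:.so:.ˌga:.ne.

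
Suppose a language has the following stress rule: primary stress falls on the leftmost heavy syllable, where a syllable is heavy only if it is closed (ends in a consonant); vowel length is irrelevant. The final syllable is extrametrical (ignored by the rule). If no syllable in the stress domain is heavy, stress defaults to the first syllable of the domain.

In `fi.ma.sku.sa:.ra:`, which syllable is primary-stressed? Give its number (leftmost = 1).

The final syllable (5, ra:) is extrametrical; the stress domain is syllables 1–4.
Weights: 1 fi L, 2 ma L, 3 sku L, 4 sa: L.
No heavy syllable in the domain; default to the first syllable of the domain = syllable 1.
Primary stress: syllable 1 → ˈfi.ma.sku.sa:.ra:.

1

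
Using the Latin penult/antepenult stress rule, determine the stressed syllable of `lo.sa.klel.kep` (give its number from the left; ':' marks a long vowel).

Classical Latin: stress the penult if heavy (long vowel or closed), else the antepenult.
Weights: 2 sa L, 3 klel H, 4 kep H.
The penult (syllable 3, klel) is heavy, so it takes stress.
Stress on syllable 3: lo.sa.ˈklel.kep.

3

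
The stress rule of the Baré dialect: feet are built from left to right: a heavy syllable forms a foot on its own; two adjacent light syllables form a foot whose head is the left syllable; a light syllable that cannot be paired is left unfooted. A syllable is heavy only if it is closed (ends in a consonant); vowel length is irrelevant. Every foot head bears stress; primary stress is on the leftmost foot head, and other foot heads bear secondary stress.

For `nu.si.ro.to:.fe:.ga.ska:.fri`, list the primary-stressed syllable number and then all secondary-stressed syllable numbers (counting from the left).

primary 1, secondary 3, 5, 7

Weights: 1 nu L, 2 si L, 3 ro L, 4 to: L, 5 fe: L, 6 ga L, 7 ska: L, 8 fri L.
Parse left to right (heavy = foot alone; LL = one foot; stranded L unfooted): (ˈnu.si) (ˈro.to:) (ˈfe:.ga) (ˈska:.fri).
Foot heads: 1, 3, 5, 7.
Primary stress on the leftmost head = syllable 1.
Secondary stress on 3, 5, 7: ˈnu.si.ˌro.to:.ˌfe:.ga.ˌska:.fri.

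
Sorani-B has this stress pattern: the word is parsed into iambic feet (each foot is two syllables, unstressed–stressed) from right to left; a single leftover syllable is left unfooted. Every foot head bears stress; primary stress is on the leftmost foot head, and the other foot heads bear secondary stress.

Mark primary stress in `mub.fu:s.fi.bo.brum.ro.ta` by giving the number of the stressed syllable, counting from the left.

3

Parse right to left into iambic (σˈσ) feet: mub (fu:s.ˈfi) (bo.ˈbrum) (ro.ˈta). Syllable 1 is left unfooted.
Foot heads (stressed positions): 3, 5, 7.
End Rule Leftmost: primary stress on the leftmost head = syllable 3.
Primary stress: syllable 3 → mub.fu:s.ˈfi.bo.brum.ro.ta.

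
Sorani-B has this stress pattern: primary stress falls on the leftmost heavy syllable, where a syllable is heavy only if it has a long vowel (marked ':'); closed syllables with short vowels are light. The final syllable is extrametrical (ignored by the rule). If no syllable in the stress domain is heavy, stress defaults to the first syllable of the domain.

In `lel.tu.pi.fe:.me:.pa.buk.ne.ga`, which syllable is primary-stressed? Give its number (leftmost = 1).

4

The final syllable (9, ga) is extrametrical; the stress domain is syllables 1–8.
Weights: 1 lel L, 2 tu L, 3 pi L, 4 fe: H, 5 me: H, 6 pa L, 7 buk L, 8 ne L.
Heavy syllables in the domain: 4, 5. The leftmost is syllable 4 (fe:).
Primary stress: syllable 4 → lel.tu.pi.ˈfe:.me:.pa.buk.ne.ga.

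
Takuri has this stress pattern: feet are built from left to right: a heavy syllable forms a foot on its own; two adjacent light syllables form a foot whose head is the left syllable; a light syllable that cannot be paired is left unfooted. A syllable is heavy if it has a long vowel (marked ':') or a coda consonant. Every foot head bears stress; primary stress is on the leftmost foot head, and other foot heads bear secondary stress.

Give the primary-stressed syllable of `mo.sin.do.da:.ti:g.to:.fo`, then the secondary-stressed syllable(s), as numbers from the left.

Weights: 1 mo L, 2 sin H, 3 do L, 4 da: H, 5 ti:g H, 6 to: H, 7 fo L.
Parse left to right (heavy = foot alone; LL = one foot; stranded L unfooted): mo (ˈsin) do (ˈda:) (ˈti:g) (ˈto:) fo.
Foot heads: 2, 4, 5, 6.
Primary stress on the leftmost head = syllable 2.
Secondary stress on 4, 5, 6: mo.ˈsin.do.ˌda:.ˌti:g.ˌto:.fo.

primary 2, secondary 4, 5, 6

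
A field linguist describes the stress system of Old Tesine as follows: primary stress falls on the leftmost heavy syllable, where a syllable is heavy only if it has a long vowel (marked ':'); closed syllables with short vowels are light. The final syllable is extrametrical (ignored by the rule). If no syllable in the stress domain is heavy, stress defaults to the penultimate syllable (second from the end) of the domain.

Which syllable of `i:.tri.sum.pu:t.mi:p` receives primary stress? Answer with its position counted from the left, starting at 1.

1

The final syllable (5, mi:p) is extrametrical; the stress domain is syllables 1–4.
Weights: 1 i: H, 2 tri L, 3 sum L, 4 pu:t H.
Heavy syllables in the domain: 1, 4. The leftmost is syllable 1 (i:).
Primary stress: syllable 1 → ˈi:.tri.sum.pu:t.mi:p.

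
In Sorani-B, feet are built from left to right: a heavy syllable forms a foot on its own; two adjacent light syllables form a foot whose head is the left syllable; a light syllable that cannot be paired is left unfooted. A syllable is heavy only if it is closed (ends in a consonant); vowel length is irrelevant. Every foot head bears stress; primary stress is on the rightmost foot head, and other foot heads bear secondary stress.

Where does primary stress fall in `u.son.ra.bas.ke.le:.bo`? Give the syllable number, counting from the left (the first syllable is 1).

Weights: 1 u L, 2 son H, 3 ra L, 4 bas H, 5 ke L, 6 le: L, 7 bo L.
Parse left to right (heavy = foot alone; LL = one foot; stranded L unfooted): u (ˈson) ra (ˈbas) (ˈke.le:) bo.
Foot heads: 2, 4, 5.
Primary stress on the rightmost head = syllable 5.
Primary stress: syllable 5 → u.son.ra.bas.ˈke.le:.bo.

5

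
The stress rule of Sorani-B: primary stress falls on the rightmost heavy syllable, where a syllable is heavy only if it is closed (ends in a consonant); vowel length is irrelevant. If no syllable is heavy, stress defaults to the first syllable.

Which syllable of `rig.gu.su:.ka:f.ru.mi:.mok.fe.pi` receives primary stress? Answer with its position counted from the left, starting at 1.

Weights: 1 rig H, 2 gu L, 3 su: L, 4 ka:f H, 5 ru L, 6 mi: L, 7 mok H, 8 fe L, 9 pi L.
Heavy syllables in the domain: 1, 4, 7. The rightmost is syllable 7 (mok).
Primary stress: syllable 7 → rig.gu.su:.ka:f.ru.mi:.ˈmok.fe.pi.

7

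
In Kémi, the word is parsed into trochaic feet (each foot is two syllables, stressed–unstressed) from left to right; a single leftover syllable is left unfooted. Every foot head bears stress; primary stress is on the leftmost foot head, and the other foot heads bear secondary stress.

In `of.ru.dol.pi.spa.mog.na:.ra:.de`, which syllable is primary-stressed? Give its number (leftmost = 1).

Parse left to right into trochaic (ˈσσ) feet: (ˈof.ru) (ˈdol.pi) (ˈspa.mog) (ˈna:.ra:) de. Syllable 9 is left unfooted.
Foot heads (stressed positions): 1, 3, 5, 7.
End Rule Leftmost: primary stress on the leftmost head = syllable 1.
Primary stress: syllable 1 → ˈof.ru.dol.pi.spa.mog.na:.ra:.de.

1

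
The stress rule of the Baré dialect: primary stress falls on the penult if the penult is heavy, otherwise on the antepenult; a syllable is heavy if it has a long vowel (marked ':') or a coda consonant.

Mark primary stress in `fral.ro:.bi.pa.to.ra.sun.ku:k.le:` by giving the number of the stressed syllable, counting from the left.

Weights: 7 sun H, 8 ku:k H, 9 le: H.
The penult (syllable 8, ku:k) is heavy, so it takes stress.
Primary stress: syllable 8 → fral.ro:.bi.pa.to.ra.sun.ˈku:k.le:.

8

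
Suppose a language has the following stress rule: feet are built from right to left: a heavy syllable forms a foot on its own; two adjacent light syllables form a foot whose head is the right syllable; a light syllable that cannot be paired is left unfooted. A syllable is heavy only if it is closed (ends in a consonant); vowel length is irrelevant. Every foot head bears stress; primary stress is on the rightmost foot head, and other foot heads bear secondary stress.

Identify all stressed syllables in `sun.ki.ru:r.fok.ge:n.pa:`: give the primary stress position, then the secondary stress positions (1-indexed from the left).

Weights: 1 sun H, 2 ki L, 3 ru:r H, 4 fok H, 5 ge:n H, 6 pa: L.
Parse right to left (heavy = foot alone; LL = one foot; stranded L unfooted): (ˈsun) ki (ˈru:r) (ˈfok) (ˈge:n) pa:.
Foot heads: 1, 3, 4, 5.
Primary stress on the rightmost head = syllable 5.
Secondary stress on 1, 3, 4: ˌsun.ki.ˌru:r.ˌfok.ˈge:n.pa:.

primary 5, secondary 1, 3, 4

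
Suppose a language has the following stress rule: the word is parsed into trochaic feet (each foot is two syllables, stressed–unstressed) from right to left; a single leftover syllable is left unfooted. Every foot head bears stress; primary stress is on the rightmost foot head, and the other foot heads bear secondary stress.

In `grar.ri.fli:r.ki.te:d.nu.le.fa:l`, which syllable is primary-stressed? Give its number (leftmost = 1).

7

Parse right to left into trochaic (ˈσσ) feet: (ˈgrar.ri) (ˈfli:r.ki) (ˈte:d.nu) (ˈle.fa:l).
Foot heads (stressed positions): 1, 3, 5, 7.
End Rule Rightmost: primary stress on the rightmost head = syllable 7.
Primary stress: syllable 7 → grar.ri.fli:r.ki.te:d.nu.ˈle.fa:l.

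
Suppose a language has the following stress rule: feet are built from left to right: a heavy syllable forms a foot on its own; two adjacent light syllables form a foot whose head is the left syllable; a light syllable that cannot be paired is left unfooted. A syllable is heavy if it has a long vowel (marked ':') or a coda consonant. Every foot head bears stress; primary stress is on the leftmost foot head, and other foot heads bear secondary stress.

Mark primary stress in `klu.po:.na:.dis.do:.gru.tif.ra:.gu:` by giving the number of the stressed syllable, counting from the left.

Weights: 1 klu L, 2 po: H, 3 na: H, 4 dis H, 5 do: H, 6 gru L, 7 tif H, 8 ra: H, 9 gu: H.
Parse left to right (heavy = foot alone; LL = one foot; stranded L unfooted): klu (ˈpo:) (ˈna:) (ˈdis) (ˈdo:) gru (ˈtif) (ˈra:) (ˈgu:).
Foot heads: 2, 3, 4, 5, 7, 8, 9.
Primary stress on the leftmost head = syllable 2.
Primary stress: syllable 2 → klu.ˈpo:.na:.dis.do:.gru.tif.ra:.gu:.

2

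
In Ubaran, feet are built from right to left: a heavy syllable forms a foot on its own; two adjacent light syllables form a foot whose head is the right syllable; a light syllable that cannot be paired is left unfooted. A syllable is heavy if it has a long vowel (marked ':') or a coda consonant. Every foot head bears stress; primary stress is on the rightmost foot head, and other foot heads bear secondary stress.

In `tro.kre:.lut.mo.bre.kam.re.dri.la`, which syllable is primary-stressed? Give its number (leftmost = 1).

9

Weights: 1 tro L, 2 kre: H, 3 lut H, 4 mo L, 5 bre L, 6 kam H, 7 re L, 8 dri L, 9 la L.
Parse right to left (heavy = foot alone; LL = one foot; stranded L unfooted): tro (ˈkre:) (ˈlut) (mo.ˈbre) (ˈkam) re (dri.ˈla).
Foot heads: 2, 3, 5, 6, 9.
Primary stress on the rightmost head = syllable 9.
Primary stress: syllable 9 → tro.kre:.lut.mo.bre.kam.re.dri.ˈla.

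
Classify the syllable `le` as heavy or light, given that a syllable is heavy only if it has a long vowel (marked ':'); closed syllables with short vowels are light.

light

`le`: short vowel, open (no coda). Short vowel → light.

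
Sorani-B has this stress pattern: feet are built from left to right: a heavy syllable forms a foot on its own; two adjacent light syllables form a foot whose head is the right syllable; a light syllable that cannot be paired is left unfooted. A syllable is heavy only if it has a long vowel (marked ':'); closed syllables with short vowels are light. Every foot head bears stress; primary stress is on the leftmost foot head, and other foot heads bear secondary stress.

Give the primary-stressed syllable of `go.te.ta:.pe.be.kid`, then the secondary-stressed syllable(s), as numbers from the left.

primary 2, secondary 3, 5

Weights: 1 go L, 2 te L, 3 ta: H, 4 pe L, 5 be L, 6 kid L.
Parse left to right (heavy = foot alone; LL = one foot; stranded L unfooted): (go.ˈte) (ˈta:) (pe.ˈbe) kid.
Foot heads: 2, 3, 5.
Primary stress on the leftmost head = syllable 2.
Secondary stress on 3, 5: go.ˈte.ˌta:.pe.ˌbe.kid.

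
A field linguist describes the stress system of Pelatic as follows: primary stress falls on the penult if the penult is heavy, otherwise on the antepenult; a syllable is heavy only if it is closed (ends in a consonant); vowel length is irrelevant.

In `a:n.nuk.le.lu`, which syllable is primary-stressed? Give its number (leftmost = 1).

Weights: 2 nuk H, 3 le L, 4 lu L.
The penult (syllable 3, le) is light, so stress falls on the antepenult (syllable 2, nuk).
Primary stress: syllable 2 → a:n.ˈnuk.le.lu.

2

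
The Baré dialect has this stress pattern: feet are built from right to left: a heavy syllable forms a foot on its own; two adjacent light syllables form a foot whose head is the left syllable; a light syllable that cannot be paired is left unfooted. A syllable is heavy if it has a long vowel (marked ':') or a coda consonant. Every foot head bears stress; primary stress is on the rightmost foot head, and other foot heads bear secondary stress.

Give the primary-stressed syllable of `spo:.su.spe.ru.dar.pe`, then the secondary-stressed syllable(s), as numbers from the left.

primary 5, secondary 1, 3

Weights: 1 spo: H, 2 su L, 3 spe L, 4 ru L, 5 dar H, 6 pe L.
Parse right to left (heavy = foot alone; LL = one foot; stranded L unfooted): (ˈspo:) su (ˈspe.ru) (ˈdar) pe.
Foot heads: 1, 3, 5.
Primary stress on the rightmost head = syllable 5.
Secondary stress on 1, 3: ˌspo:.su.ˌspe.ru.ˈdar.pe.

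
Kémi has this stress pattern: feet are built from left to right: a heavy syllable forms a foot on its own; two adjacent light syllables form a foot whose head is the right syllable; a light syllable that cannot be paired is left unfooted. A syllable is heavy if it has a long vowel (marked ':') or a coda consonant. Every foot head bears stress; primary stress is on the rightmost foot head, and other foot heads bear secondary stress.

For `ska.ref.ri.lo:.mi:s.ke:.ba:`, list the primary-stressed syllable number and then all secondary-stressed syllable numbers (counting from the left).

primary 7, secondary 2, 4, 5, 6

Weights: 1 ska L, 2 ref H, 3 ri L, 4 lo: H, 5 mi:s H, 6 ke: H, 7 ba: H.
Parse left to right (heavy = foot alone; LL = one foot; stranded L unfooted): ska (ˈref) ri (ˈlo:) (ˈmi:s) (ˈke:) (ˈba:).
Foot heads: 2, 4, 5, 6, 7.
Primary stress on the rightmost head = syllable 7.
Secondary stress on 2, 4, 5, 6: ska.ˌref.ri.ˌlo:.ˌmi:s.ˌke:.ˈba:.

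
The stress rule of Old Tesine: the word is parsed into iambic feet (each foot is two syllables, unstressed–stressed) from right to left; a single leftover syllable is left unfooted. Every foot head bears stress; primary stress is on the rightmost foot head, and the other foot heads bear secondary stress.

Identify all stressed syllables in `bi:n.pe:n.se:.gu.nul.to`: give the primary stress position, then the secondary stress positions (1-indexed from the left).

primary 6, secondary 2, 4

Parse right to left into iambic (σˈσ) feet: (bi:n.ˈpe:n) (se:.ˈgu) (nul.ˈto).
Foot heads (stressed positions): 2, 4, 6.
End Rule Rightmost: primary stress on the rightmost head = syllable 6.
Secondary stress on 2, 4: bi:n.ˌpe:n.se:.ˌgu.nul.ˈto.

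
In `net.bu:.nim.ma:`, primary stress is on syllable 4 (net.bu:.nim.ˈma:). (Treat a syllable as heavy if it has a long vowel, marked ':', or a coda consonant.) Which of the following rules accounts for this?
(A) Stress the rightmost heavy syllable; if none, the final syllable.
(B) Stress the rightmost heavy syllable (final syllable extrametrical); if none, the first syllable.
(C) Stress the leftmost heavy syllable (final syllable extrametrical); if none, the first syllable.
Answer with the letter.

A

Rule A → syllable 4 ✓.
Rule B → syllable 3 (observed: 4).
Rule C → syllable 1 (observed: 4).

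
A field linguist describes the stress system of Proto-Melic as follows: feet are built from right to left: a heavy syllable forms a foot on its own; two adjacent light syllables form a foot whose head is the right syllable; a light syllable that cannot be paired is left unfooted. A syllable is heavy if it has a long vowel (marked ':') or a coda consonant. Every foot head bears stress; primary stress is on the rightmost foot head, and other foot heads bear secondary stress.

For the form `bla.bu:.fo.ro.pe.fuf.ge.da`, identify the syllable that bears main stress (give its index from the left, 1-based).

Weights: 1 bla L, 2 bu: H, 3 fo L, 4 ro L, 5 pe L, 6 fuf H, 7 ge L, 8 da L.
Parse right to left (heavy = foot alone; LL = one foot; stranded L unfooted): bla (ˈbu:) fo (ro.ˈpe) (ˈfuf) (ge.ˈda).
Foot heads: 2, 5, 6, 8.
Primary stress on the rightmost head = syllable 8.
Primary stress: syllable 8 → bla.bu:.fo.ro.pe.fuf.ge.ˈda.

8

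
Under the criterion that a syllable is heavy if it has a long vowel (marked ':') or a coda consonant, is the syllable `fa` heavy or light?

light

`fa`: short vowel, open (no coda). Short vowel, open → light.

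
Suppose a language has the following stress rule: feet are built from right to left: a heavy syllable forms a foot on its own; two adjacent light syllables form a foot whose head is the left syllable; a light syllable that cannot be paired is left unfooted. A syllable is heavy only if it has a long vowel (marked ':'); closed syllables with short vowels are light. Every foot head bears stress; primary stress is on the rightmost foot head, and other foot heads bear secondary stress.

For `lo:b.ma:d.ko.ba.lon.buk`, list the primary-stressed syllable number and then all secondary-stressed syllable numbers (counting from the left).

Weights: 1 lo:b H, 2 ma:d H, 3 ko L, 4 ba L, 5 lon L, 6 buk L.
Parse right to left (heavy = foot alone; LL = one foot; stranded L unfooted): (ˈlo:b) (ˈma:d) (ˈko.ba) (ˈlon.buk).
Foot heads: 1, 2, 3, 5.
Primary stress on the rightmost head = syllable 5.
Secondary stress on 1, 2, 3: ˌlo:b.ˌma:d.ˌko.ba.ˈlon.buk.

primary 5, secondary 1, 2, 3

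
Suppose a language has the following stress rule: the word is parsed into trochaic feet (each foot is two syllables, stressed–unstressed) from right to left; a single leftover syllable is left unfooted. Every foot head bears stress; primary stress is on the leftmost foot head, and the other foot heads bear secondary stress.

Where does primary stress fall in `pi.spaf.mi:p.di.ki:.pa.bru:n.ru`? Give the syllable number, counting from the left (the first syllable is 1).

1

Parse right to left into trochaic (ˈσσ) feet: (ˈpi.spaf) (ˈmi:p.di) (ˈki:.pa) (ˈbru:n.ru).
Foot heads (stressed positions): 1, 3, 5, 7.
End Rule Leftmost: primary stress on the leftmost head = syllable 1.
Primary stress: syllable 1 → ˈpi.spaf.mi:p.di.ki:.pa.bru:n.ru.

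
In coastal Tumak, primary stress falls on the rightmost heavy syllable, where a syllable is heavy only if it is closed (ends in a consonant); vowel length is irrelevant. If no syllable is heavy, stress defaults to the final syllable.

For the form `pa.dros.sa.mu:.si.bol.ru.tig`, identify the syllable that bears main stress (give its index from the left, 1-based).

Weights: 1 pa L, 2 dros H, 3 sa L, 4 mu: L, 5 si L, 6 bol H, 7 ru L, 8 tig H.
Heavy syllables in the domain: 2, 6, 8. The rightmost is syllable 8 (tig).
Primary stress: syllable 8 → pa.dros.sa.mu:.si.bol.ru.ˈtig.

8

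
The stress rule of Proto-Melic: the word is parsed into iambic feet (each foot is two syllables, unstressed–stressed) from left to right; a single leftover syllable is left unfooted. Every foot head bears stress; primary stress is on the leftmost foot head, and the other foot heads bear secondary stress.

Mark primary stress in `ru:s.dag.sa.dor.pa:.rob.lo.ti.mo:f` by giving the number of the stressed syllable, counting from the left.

2

Parse left to right into iambic (σˈσ) feet: (ru:s.ˈdag) (sa.ˈdor) (pa:.ˈrob) (lo.ˈti) mo:f. Syllable 9 is left unfooted.
Foot heads (stressed positions): 2, 4, 6, 8.
End Rule Leftmost: primary stress on the leftmost head = syllable 2.
Primary stress: syllable 2 → ru:s.ˈdag.sa.dor.pa:.rob.lo.ti.mo:f.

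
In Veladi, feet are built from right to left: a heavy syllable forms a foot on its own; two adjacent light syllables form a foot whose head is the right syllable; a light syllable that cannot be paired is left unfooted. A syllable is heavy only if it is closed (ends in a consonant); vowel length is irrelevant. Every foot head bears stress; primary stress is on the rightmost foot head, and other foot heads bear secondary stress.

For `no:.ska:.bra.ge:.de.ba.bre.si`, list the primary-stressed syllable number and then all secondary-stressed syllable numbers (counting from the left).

primary 8, secondary 2, 4, 6

Weights: 1 no: L, 2 ska: L, 3 bra L, 4 ge: L, 5 de L, 6 ba L, 7 bre L, 8 si L.
Parse right to left (heavy = foot alone; LL = one foot; stranded L unfooted): (no:.ˈska:) (bra.ˈge:) (de.ˈba) (bre.ˈsi).
Foot heads: 2, 4, 6, 8.
Primary stress on the rightmost head = syllable 8.
Secondary stress on 2, 4, 6: no:.ˌska:.bra.ˌge:.de.ˌba.bre.ˈsi.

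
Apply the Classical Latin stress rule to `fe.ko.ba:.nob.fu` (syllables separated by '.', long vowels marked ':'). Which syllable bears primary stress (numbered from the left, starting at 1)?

4

Classical Latin: stress the penult if heavy (long vowel or closed), else the antepenult.
Weights: 3 ba: H, 4 nob H, 5 fu L.
The penult (syllable 4, nob) is heavy, so it takes stress.
Stress on syllable 4: fe.ko.ba:.ˈnob.fu.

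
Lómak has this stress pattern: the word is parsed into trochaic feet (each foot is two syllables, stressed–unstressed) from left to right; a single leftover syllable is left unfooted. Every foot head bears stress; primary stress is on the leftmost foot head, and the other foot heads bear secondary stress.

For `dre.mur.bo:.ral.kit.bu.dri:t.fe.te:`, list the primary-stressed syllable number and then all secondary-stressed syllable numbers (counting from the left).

primary 1, secondary 3, 5, 7

Parse left to right into trochaic (ˈσσ) feet: (ˈdre.mur) (ˈbo:.ral) (ˈkit.bu) (ˈdri:t.fe) te:. Syllable 9 is left unfooted.
Foot heads (stressed positions): 1, 3, 5, 7.
End Rule Leftmost: primary stress on the leftmost head = syllable 1.
Secondary stress on 3, 5, 7: ˈdre.mur.ˌbo:.ral.ˌkit.bu.ˌdri:t.fe.te:.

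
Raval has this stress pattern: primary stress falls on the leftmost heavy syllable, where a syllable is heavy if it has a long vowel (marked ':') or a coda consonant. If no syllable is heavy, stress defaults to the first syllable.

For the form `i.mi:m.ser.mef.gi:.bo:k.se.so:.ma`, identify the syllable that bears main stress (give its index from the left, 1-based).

Weights: 1 i L, 2 mi:m H, 3 ser H, 4 mef H, 5 gi: H, 6 bo:k H, 7 se L, 8 so: H, 9 ma L.
Heavy syllables in the domain: 2, 3, 4, 5, 6, 8. The leftmost is syllable 2 (mi:m).
Primary stress: syllable 2 → i.ˈmi:m.ser.mef.gi:.bo:k.se.so:.ma.

2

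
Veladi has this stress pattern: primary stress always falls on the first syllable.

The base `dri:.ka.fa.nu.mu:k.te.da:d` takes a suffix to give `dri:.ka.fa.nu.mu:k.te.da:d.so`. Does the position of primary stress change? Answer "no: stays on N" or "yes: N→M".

no: stays on 1

Base `dri:.ka.fa.nu.mu:k.te.da:d` (7 syllables):
  The word has 7 syllables; the first syllable is syllable 1 (dri:).
  → primary stress on syllable 1.
Suffixed `dri:.ka.fa.nu.mu:k.te.da:d.so` (8 syllables):
  The word has 8 syllables; the first syllable is syllable 1 (dri:).
  → primary stress on syllable 1.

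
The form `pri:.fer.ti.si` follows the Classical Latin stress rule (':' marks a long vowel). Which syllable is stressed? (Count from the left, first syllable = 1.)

2

Classical Latin: stress the penult if heavy (long vowel or closed), else the antepenult.
Weights: 2 fer H, 3 ti L, 4 si L.
The penult (syllable 3, ti) is light, so stress falls on the antepenult (syllable 2, fer).
Stress on syllable 2: pri:.ˈfer.ti.si.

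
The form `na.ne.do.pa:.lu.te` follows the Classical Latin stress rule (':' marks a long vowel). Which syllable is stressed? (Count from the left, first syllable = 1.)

4

Classical Latin: stress the penult if heavy (long vowel or closed), else the antepenult.
Weights: 4 pa: H, 5 lu L, 6 te L.
The penult (syllable 5, lu) is light, so stress falls on the antepenult (syllable 4, pa:).
Stress on syllable 4: na.ne.do.ˈpa:.lu.te.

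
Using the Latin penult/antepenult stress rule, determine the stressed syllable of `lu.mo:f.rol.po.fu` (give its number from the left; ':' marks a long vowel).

3

Classical Latin: stress the penult if heavy (long vowel or closed), else the antepenult.
Weights: 3 rol H, 4 po L, 5 fu L.
The penult (syllable 4, po) is light, so stress falls on the antepenult (syllable 3, rol).
Stress on syllable 3: lu.mo:f.ˈrol.po.fu.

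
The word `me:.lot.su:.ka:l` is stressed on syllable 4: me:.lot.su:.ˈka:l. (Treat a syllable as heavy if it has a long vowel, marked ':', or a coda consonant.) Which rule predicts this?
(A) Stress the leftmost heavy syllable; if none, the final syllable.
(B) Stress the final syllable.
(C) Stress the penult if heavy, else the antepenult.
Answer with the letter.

B

Rule A → syllable 1 (observed: 4).
Rule B → syllable 4 ✓.
Rule C → syllable 3 (observed: 4).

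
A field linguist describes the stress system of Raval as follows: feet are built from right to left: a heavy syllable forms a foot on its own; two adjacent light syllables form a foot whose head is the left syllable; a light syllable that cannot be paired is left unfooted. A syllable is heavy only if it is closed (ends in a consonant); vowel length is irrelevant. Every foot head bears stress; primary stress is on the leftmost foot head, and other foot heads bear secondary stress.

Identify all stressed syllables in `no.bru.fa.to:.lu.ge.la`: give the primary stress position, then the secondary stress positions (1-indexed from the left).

primary 2, secondary 4, 6

Weights: 1 no L, 2 bru L, 3 fa L, 4 to: L, 5 lu L, 6 ge L, 7 la L.
Parse right to left (heavy = foot alone; LL = one foot; stranded L unfooted): no (ˈbru.fa) (ˈto:.lu) (ˈge.la).
Foot heads: 2, 4, 6.
Primary stress on the leftmost head = syllable 2.
Secondary stress on 4, 6: no.ˈbru.fa.ˌto:.lu.ˌge.la.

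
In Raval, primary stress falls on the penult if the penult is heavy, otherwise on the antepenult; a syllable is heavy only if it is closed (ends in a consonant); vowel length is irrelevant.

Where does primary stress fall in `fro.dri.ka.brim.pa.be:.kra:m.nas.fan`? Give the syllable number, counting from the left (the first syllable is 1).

Weights: 7 kra:m H, 8 nas H, 9 fan H.
The penult (syllable 8, nas) is heavy, so it takes stress.
Primary stress: syllable 8 → fro.dri.ka.brim.pa.be:.kra:m.ˈnas.fan.

8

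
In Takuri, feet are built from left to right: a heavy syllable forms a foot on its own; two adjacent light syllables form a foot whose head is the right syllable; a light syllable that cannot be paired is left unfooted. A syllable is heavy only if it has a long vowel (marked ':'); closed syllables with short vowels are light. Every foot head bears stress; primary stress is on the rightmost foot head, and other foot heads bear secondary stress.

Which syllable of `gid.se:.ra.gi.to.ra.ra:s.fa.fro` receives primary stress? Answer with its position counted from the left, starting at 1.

9

Weights: 1 gid L, 2 se: H, 3 ra L, 4 gi L, 5 to L, 6 ra L, 7 ra:s H, 8 fa L, 9 fro L.
Parse left to right (heavy = foot alone; LL = one foot; stranded L unfooted): gid (ˈse:) (ra.ˈgi) (to.ˈra) (ˈra:s) (fa.ˈfro).
Foot heads: 2, 4, 6, 7, 9.
Primary stress on the rightmost head = syllable 9.
Primary stress: syllable 9 → gid.se:.ra.gi.to.ra.ra:s.fa.ˈfro.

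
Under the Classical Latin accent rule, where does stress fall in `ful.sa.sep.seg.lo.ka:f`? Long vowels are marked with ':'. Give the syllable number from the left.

4

Classical Latin: stress the penult if heavy (long vowel or closed), else the antepenult.
Weights: 4 seg H, 5 lo L, 6 ka:f H.
The penult (syllable 5, lo) is light, so stress falls on the antepenult (syllable 4, seg).
Stress on syllable 4: ful.sa.sep.ˈseg.lo.ka:f.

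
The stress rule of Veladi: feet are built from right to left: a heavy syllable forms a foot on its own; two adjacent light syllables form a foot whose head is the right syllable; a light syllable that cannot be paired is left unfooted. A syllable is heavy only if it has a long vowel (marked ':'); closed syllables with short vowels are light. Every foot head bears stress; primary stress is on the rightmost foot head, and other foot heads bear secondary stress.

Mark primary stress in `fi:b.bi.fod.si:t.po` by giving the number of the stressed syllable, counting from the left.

Weights: 1 fi:b H, 2 bi L, 3 fod L, 4 si:t H, 5 po L.
Parse right to left (heavy = foot alone; LL = one foot; stranded L unfooted): (ˈfi:b) (bi.ˈfod) (ˈsi:t) po.
Foot heads: 1, 3, 4.
Primary stress on the rightmost head = syllable 4.
Primary stress: syllable 4 → fi:b.bi.fod.ˈsi:t.po.

4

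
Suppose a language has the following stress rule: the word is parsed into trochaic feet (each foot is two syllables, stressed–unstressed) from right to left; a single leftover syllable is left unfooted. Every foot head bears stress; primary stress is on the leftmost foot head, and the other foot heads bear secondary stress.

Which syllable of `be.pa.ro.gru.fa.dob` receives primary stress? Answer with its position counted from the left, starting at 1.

Parse right to left into trochaic (ˈσσ) feet: (ˈbe.pa) (ˈro.gru) (ˈfa.dob).
Foot heads (stressed positions): 1, 3, 5.
End Rule Leftmost: primary stress on the leftmost head = syllable 1.
Primary stress: syllable 1 → ˈbe.pa.ro.gru.fa.dob.

1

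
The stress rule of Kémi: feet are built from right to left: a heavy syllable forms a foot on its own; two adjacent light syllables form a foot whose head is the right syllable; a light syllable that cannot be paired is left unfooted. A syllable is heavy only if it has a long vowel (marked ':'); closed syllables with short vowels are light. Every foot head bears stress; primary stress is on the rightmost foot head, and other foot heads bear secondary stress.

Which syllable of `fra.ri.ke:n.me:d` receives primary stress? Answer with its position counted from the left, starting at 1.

Weights: 1 fra L, 2 ri L, 3 ke:n H, 4 me:d H.
Parse right to left (heavy = foot alone; LL = one foot; stranded L unfooted): (fra.ˈri) (ˈke:n) (ˈme:d).
Foot heads: 2, 3, 4.
Primary stress on the rightmost head = syllable 4.
Primary stress: syllable 4 → fra.ri.ke:n.ˈme:d.

4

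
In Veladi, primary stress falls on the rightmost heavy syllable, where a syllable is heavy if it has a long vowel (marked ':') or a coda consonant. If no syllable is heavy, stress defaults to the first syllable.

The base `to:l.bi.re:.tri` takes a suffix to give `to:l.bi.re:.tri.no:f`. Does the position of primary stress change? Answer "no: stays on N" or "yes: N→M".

Base `to:l.bi.re:.tri` (4 syllables):
  Weights: 1 to:l H, 2 bi L, 3 re: H, 4 tri L.
  Heavy syllables in the domain: 1, 3. The rightmost is syllable 3 (re:).
  → primary stress on syllable 3.
Suffixed `to:l.bi.re:.tri.no:f` (5 syllables):
  Weights: 1 to:l H, 2 bi L, 3 re: H, 4 tri L, 5 no:f H.
  Heavy syllables in the domain: 1, 3, 5. The rightmost is syllable 5 (no:f).
  → primary stress on syllable 5.

yes: 3→5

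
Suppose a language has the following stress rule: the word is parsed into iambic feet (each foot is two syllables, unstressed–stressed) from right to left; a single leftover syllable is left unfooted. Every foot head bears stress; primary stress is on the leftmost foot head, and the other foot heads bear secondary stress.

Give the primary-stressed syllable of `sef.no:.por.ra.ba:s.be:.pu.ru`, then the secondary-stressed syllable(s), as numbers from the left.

primary 2, secondary 4, 6, 8

Parse right to left into iambic (σˈσ) feet: (sef.ˈno:) (por.ˈra) (ba:s.ˈbe:) (pu.ˈru).
Foot heads (stressed positions): 2, 4, 6, 8.
End Rule Leftmost: primary stress on the leftmost head = syllable 2.
Secondary stress on 4, 6, 8: sef.ˈno:.por.ˌra.ba:s.ˌbe:.pu.ˌru.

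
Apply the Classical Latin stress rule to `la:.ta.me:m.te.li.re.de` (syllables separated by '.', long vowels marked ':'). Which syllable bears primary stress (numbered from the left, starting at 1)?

Classical Latin: stress the penult if heavy (long vowel or closed), else the antepenult.
Weights: 5 li L, 6 re L, 7 de L.
The penult (syllable 6, re) is light, so stress falls on the antepenult (syllable 5, li).
Stress on syllable 5: la:.ta.me:m.te.ˈli.re.de.

5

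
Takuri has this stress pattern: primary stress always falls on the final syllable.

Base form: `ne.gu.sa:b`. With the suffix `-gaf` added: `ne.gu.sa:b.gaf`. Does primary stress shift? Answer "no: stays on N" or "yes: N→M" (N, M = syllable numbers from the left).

Base `ne.gu.sa:b` (3 syllables):
  The word has 3 syllables; the final syllable is syllable 3 (sa:b).
  → primary stress on syllable 3.
Suffixed `ne.gu.sa:b.gaf` (4 syllables):
  The word has 4 syllables; the final syllable is syllable 4 (gaf).
  → primary stress on syllable 4.

yes: 3→4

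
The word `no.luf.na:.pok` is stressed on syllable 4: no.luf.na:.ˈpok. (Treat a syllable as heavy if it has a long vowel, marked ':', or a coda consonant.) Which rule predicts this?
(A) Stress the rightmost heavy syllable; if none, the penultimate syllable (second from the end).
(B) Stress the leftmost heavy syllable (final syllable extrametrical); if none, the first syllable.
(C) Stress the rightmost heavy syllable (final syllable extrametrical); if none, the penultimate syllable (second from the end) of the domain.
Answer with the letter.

A

Rule A → syllable 4 ✓.
Rule B → syllable 2 (observed: 4).
Rule C → syllable 3 (observed: 4).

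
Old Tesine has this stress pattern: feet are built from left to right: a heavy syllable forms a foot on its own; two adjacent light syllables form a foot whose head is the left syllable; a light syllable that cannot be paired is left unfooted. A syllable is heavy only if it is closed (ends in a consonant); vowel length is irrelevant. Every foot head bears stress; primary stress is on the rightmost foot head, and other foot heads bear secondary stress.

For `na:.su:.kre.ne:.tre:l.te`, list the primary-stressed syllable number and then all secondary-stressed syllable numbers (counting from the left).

primary 5, secondary 1, 3

Weights: 1 na: L, 2 su: L, 3 kre L, 4 ne: L, 5 tre:l H, 6 te L.
Parse left to right (heavy = foot alone; LL = one foot; stranded L unfooted): (ˈna:.su:) (ˈkre.ne:) (ˈtre:l) te.
Foot heads: 1, 3, 5.
Primary stress on the rightmost head = syllable 5.
Secondary stress on 1, 3: ˌna:.su:.ˌkre.ne:.ˈtre:l.te.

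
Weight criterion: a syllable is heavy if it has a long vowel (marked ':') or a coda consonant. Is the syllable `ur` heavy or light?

`ur`: short vowel, closed (coda /r/). Closed → heavy.

heavy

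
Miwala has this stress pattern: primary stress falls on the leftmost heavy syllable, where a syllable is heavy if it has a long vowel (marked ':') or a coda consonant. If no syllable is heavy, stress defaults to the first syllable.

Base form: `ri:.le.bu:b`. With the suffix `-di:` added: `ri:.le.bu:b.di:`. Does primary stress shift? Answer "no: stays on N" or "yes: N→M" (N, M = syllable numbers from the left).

Base `ri:.le.bu:b` (3 syllables):
  Weights: 1 ri: H, 2 le L, 3 bu:b H.
  Heavy syllables in the domain: 1, 3. The leftmost is syllable 1 (ri:).
  → primary stress on syllable 1.
Suffixed `ri:.le.bu:b.di:` (4 syllables):
  Weights: 1 ri: H, 2 le L, 3 bu:b H, 4 di: H.
  Heavy syllables in the domain: 1, 3, 4. The leftmost is syllable 1 (ri:).
  → primary stress on syllable 1.

no: stays on 1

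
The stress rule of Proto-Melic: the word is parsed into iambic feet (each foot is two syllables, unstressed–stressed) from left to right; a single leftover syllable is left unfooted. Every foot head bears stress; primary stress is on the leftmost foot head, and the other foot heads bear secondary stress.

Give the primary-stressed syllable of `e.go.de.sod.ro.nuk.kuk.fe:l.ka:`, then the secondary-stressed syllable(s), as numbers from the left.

Parse left to right into iambic (σˈσ) feet: (e.ˈgo) (de.ˈsod) (ro.ˈnuk) (kuk.ˈfe:l) ka:. Syllable 9 is left unfooted.
Foot heads (stressed positions): 2, 4, 6, 8.
End Rule Leftmost: primary stress on the leftmost head = syllable 2.
Secondary stress on 4, 6, 8: e.ˈgo.de.ˌsod.ro.ˌnuk.kuk.ˌfe:l.ka:.

primary 2, secondary 4, 6, 8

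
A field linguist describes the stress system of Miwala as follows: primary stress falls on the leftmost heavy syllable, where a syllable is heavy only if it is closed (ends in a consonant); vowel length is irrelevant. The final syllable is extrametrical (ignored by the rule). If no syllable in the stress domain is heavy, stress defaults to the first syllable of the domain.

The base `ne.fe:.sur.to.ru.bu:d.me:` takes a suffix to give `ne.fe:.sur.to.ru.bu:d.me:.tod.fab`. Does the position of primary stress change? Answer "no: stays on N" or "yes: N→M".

no: stays on 3

Base `ne.fe:.sur.to.ru.bu:d.me:` (7 syllables):
  The final syllable (7, me:) is extrametrical; the stress domain is syllables 1–6.
  Weights: 1 ne L, 2 fe: L, 3 sur H, 4 to L, 5 ru L, 6 bu:d H.
  Heavy syllables in the domain: 3, 6. The leftmost is syllable 3 (sur).
  → primary stress on syllable 3.
Suffixed `ne.fe:.sur.to.ru.bu:d.me:.tod.fab` (9 syllables):
  The final syllable (9, fab) is extrametrical; the stress domain is syllables 1–8.
  Weights: 1 ne L, 2 fe: L, 3 sur H, 4 to L, 5 ru L, 6 bu:d H, 7 me: L, 8 tod H.
  Heavy syllables in the domain: 3, 6, 8. The leftmost is syllable 3 (sur).
  → primary stress on syllable 3.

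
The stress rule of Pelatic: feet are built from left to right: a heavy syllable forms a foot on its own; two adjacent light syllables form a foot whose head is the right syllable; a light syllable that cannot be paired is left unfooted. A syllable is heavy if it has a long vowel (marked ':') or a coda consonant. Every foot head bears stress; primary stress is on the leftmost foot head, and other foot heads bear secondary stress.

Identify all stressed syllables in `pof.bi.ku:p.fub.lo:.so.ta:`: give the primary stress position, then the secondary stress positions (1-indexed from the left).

primary 1, secondary 3, 4, 5, 7

Weights: 1 pof H, 2 bi L, 3 ku:p H, 4 fub H, 5 lo: H, 6 so L, 7 ta: H.
Parse left to right (heavy = foot alone; LL = one foot; stranded L unfooted): (ˈpof) bi (ˈku:p) (ˈfub) (ˈlo:) so (ˈta:).
Foot heads: 1, 3, 4, 5, 7.
Primary stress on the leftmost head = syllable 1.
Secondary stress on 3, 4, 5, 7: ˈpof.bi.ˌku:p.ˌfub.ˌlo:.so.ˌta:.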